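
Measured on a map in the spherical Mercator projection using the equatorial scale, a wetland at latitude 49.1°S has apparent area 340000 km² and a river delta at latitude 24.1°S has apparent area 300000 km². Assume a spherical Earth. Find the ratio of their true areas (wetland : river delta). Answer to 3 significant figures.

0.583

Since Mercator area scale is 1/cos²φ, the true area equals the apparent area multiplied by cos²φ.
True area of wetland: 340000 × cos²(49.1°) = 340000 × 0.4287 = 145800 km².
True area of river delta: 300000 × cos²(24.1°) = 300000 × 0.8333 = 250000 km².
Ratio = 145800 / 250000 ≈ 0.583.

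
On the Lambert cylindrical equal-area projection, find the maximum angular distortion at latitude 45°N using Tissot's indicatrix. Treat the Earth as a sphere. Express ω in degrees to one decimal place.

38.9°

The Lambert cylindrical equal-area projection is the cylindrical equal-area projection with its standard parallel at the equator (φ₀ = 0). A cylindrical equal-area projection with standard parallel φ₀ has meridian scale h = cos φ / cos φ₀ and parallel scale k = cos φ₀ / cos φ (so areas are preserved, h·k = 1).
At 45°: h = 0.7071, k = 1.414; principal scales a = 1.414, b = 0.7071.
sin(ω/2) = (a − b)/(a + b) = 0.7071/2.121 = 0.3333, so ω = 2 arcsin(0.3333) ≈ 38.9°.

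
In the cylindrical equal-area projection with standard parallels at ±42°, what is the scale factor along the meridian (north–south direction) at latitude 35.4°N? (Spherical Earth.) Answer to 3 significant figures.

A cylindrical equal-area projection with standard parallel φ₀ has meridian scale h = cos φ / cos φ₀ and parallel scale k = cos φ₀ / cos φ (so areas are preserved, h·k = 1).
h = cos 35.4° / cos 42° = 0.8151/0.7431 = 1.097.

1.10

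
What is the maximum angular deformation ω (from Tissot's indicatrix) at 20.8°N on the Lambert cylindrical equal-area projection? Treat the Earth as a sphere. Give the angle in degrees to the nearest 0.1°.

7.7°

The Lambert cylindrical equal-area projection is the cylindrical equal-area projection with its standard parallel at the equator (φ₀ = 0). Cylindrical equal-area (φ₀ = 0°): h = cos φ / cos 0° along meridians, k = cos 0° / cos φ along parallels; h·k = 1.
At 20.8°: h = 0.9348, k = 1.070; principal scales a = 1.070, b = 0.9348.
sin(ω/2) = (a − b)/(a + b) = 0.1349/2.005 = 0.06729, so ω = 2 arcsin(0.06729) ≈ 7.7°.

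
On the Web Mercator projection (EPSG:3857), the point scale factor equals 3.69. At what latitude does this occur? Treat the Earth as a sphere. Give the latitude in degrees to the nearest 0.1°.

74.3°

Mercator scale is k = sec φ = 1/cos φ.
1/cos φ = 3.69  ⇒  cos φ = 0.2710  ⇒  φ = arccos(0.2710) ≈ 74.3°.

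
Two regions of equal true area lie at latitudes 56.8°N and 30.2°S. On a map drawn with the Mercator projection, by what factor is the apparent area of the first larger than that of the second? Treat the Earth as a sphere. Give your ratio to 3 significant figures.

Mercator areal scale is sec²φ.
At 56.8°: sec²(56.8°) = 1/0.5476² = 3.335.
At 30.2°: sec²(30.2°) = 1/0.8643² = 1.339.
Ratio = 3.335/1.339 = cos²(30.2°)/cos²(56.8°) ≈ 2.49.

2.49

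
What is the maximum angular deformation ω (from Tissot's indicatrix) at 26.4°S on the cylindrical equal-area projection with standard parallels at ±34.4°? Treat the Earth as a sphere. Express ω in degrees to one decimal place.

9.4°

Cylindrical equal-area (φ₀ = 34.4°): h = cos φ / cos 34.4° along meridians, k = cos 34.4° / cos φ along parallels; h·k = 1.
At 26.4°: h = 1.086, k = 0.9212; principal scales a = 1.086, b = 0.9212.
sin(ω/2) = (a − b)/(a + b) = 0.1644/2.007 = 0.08191, so ω = 2 arcsin(0.08191) ≈ 9.4°.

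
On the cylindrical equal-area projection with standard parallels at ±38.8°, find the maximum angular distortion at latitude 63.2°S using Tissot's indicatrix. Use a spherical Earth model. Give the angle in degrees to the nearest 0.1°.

59.8°

For cylindrical equal-area with standard parallel φ₀, h = cos φ / cos φ₀ and k = cos φ₀ / cos φ, so h·k = 1.
At 63.2°: h = 0.5785, k = 1.728; principal scales a = 1.728, b = 0.5785.
sin(ω/2) = (a − b)/(a + b) = 1.150/2.307 = 0.4985, so ω = 2 arcsin(0.4985) ≈ 59.8°.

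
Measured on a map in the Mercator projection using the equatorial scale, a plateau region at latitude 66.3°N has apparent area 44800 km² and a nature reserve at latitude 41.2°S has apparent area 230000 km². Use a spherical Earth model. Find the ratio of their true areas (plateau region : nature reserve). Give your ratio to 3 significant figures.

0.0556

On Mercator the areal scale is sec²φ, so true area = apparent × cos²φ.
True area of plateau region: 44800 × cos²(66.3°) = 44800 × 0.1616 = 7238 km².
True area of nature reserve: 230000 × cos²(41.2°) = 230000 × 0.5661 = 130200 km².
Ratio = 7238 / 130200 ≈ 0.0556.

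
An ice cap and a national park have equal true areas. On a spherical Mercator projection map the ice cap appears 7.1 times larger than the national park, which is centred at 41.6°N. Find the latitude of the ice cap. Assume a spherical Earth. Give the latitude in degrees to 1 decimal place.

For equal true areas on Mercator, apparent areas scale as sec²φ, so the ratio is cos²φ₂ / cos²φ₁.
cos²φ₂ / cos²φ₁ = 7.1  ⇒  cos φ₁ = cos 41.6° / √7.1 = 0.7478/2.665 = 0.2806.
φ₁ = arccos(0.2806) ≈ 73.7°.

73.7°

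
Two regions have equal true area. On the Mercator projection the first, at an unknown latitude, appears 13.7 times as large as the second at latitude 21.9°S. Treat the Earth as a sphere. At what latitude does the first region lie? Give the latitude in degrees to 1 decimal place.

Mercator areal scale is sec²φ, so apparent-area ratio = sec²φ₁ / sec²φ₂ = cos²φ₂ / cos²φ₁.
cos²φ₂ / cos²φ₁ = 13.7  ⇒  cos φ₁ = cos 21.9° / √13.7 = 0.9278/3.701 = 0.2507.
φ₁ = arccos(0.2507) ≈ 75.5°.

75.5°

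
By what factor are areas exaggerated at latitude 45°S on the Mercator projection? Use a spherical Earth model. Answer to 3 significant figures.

2.00

Mercator is conformal, so the point scale is isotropic: h = k = sec φ = 1/cos φ.
Areal scale = k² = sec²φ = 1/cos²(45°) = 1/0.7071² = 2.000.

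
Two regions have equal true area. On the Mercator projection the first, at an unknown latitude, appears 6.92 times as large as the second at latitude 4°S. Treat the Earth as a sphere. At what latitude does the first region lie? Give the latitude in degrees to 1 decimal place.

On Mercator, (apparent₁)/(apparent₂) = sec²φ₁ / sec²φ₂ when true areas are equal.
cos²φ₂ / cos²φ₁ = 6.92  ⇒  cos φ₁ = cos 4° / √6.92 = 0.9976/2.631 = 0.3792.
φ₁ = arccos(0.3792) ≈ 67.7°.

67.7°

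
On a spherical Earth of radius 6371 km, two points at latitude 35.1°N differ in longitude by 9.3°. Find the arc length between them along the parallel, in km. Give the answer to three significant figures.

846 km

Arc length along a parallel = R cos φ · Δλ (with Δλ in radians).
= 6371 × cos 35.1° × (9.3° × π/180) = 6371 × 0.8181 × 0.1623 ≈ 846 km.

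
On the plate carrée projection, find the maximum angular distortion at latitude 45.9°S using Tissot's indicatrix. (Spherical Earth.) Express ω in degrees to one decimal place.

For the equirectangular projection with φ₀ = 0 (plate carrée), h = 1 along meridians and k = sec φ along parallels.
At 45.9°: h = 1.000, k = 1.437; principal scales a = 1.437, b = 1.000.
sin(ω/2) = (a − b)/(a + b) = 0.4370/2.437 = 0.1793, so ω = 2 arcsin(0.1793) ≈ 20.7°.

20.7°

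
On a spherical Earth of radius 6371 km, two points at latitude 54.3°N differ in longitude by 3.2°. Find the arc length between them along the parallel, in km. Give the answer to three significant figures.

208 km

Arc length along a parallel = R cos φ · Δλ (with Δλ in radians).
= 6371 × cos 54.3° × (3.2° × π/180) = 6371 × 0.5835 × 0.05585 ≈ 208 km.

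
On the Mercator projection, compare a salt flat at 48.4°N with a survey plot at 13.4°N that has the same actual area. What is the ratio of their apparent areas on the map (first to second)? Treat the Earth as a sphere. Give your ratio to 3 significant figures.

2.15

Mercator areal scale is sec²φ.
At 48.4°: sec²(48.4°) = 1/0.6639² = 2.269.
At 13.4°: sec²(13.4°) = 1/0.9728² = 1.057.
Ratio = 2.269/1.057 = cos²(13.4°)/cos²(48.4°) ≈ 2.15.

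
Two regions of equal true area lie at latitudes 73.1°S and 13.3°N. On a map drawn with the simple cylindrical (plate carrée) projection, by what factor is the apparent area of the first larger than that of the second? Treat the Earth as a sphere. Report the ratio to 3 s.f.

In the plate carrée (x = Rλ, y = Rφ), meridians are true-scale (h = 1) and parallels are stretched by k = sec φ.
Areal scale at 73.1°: h·k = 1.000 × 3.440 = 3.440.
Areal scale at 13.3°: h·k = 1.000 × 1.028 = 1.028.
Ratio = 3.440/1.028 ≈ 3.35.

3.35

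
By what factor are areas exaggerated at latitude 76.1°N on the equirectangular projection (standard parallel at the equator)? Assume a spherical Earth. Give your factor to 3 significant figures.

For the equirectangular projection with φ₀ = 0 (plate carrée), h = 1 along meridians and k = sec φ along parallels.
Areal scale = h·k = 1 × sec φ; at 76.1°, h = 1.000, k = 4.163, so h·k = 4.163.

4.16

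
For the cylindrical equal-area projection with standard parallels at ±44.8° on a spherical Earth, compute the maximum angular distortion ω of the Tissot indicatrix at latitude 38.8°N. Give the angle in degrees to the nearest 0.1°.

10.7°

For cylindrical equal-area with standard parallel φ₀, h = cos φ / cos φ₀ and k = cos φ₀ / cos φ, so h·k = 1.
At 38.8°: h = 1.098, k = 0.9105; principal scales a = 1.098, b = 0.9105.
sin(ω/2) = (a − b)/(a + b) = 0.1878/2.009 = 0.09351, so ω = 2 arcsin(0.09351) ≈ 10.7°.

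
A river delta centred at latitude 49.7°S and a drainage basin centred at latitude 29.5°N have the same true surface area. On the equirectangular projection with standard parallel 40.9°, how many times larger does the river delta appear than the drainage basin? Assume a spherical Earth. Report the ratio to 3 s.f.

1.35

With standard parallel φ₀ = 40.9°, the equirectangular projection gives x = Rλ cos φ₀, y = Rφ, so h = 1 and k = cos 40.9° / cos φ.
Areal scale at 49.7°: h·k = 1.000 × 1.169 = 1.169.
Areal scale at 29.5°: h·k = 1.000 × 0.8684 = 0.8684.
Ratio = 1.169/0.8684 ≈ 1.35.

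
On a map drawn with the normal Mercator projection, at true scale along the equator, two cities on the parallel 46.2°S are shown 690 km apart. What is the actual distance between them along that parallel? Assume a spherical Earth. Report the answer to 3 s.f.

The Mercator projection is conformal; its linear scale factor is the same in every direction and equals sec φ = 1/cos φ.
Along the parallel at 46.2°, map distances are exaggerated by k = sec 46.2° = 1.445.
True distance = 690 / 1.445 = 690 × cos 46.2° ≈ 478 km.

478 km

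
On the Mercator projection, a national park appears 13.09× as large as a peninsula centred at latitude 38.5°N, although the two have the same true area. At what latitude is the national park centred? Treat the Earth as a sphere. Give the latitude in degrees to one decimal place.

77.5°

Mercator areal scale is sec²φ, so apparent-area ratio = sec²φ₁ / sec²φ₂ = cos²φ₂ / cos²φ₁.
cos²φ₂ / cos²φ₁ = 13.09  ⇒  cos φ₁ = cos 38.5° / √13.09 = 0.7826/3.618 = 0.2163.
φ₁ = arccos(0.2163) ≈ 77.5°.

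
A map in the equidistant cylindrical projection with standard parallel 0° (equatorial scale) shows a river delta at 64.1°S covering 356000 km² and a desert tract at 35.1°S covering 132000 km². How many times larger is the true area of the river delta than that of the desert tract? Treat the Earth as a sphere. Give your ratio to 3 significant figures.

1.44

Plate carrée has h = 1 and k = sec φ, giving areal scale sec φ; true area = (apparent area) · cos φ.
True area of river delta: 356000 × cos(64.1°) = 356000 × 0.4368 = 155500 km².
True area of desert tract: 132000 × cos(35.1°) = 132000 × 0.8181 = 108000 km².
Ratio = 155500 / 108000 ≈ 1.44.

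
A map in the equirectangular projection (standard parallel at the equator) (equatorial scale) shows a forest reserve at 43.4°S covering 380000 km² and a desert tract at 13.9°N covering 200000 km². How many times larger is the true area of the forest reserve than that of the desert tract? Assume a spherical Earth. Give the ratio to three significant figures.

1.42

On the plate carrée, areal scale = h·k = 1 × sec φ, so true area = apparent × cos φ.
True area of forest reserve: 380000 × cos(43.4°) = 380000 × 0.7266 = 276100 km².
True area of desert tract: 200000 × cos(13.9°) = 200000 × 0.9707 = 194100 km².
Ratio = 276100 / 194100 ≈ 1.42.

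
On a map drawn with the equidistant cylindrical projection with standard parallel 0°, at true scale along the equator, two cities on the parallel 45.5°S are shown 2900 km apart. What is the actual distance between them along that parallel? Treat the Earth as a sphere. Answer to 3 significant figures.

For the equirectangular projection with φ₀ = 0 (plate carrée), h = 1 along meridians and k = sec φ along parallels.
Along the parallel at 45.5°, map distances are exaggerated by k = sec 45.5° = 1.427.
True distance = 2900 / 1.427 = 2900 × cos 45.5° ≈ 2030 km.

2030 km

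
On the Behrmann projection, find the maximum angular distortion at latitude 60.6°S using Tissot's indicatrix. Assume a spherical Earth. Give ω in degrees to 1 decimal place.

The Behrmann projection is cylindrical equal-area with φ₀ = 30°. Cylindrical equal-area (φ₀ = 30°): h = cos φ / cos 30° along meridians, k = cos 30° / cos φ along parallels; h·k = 1.
At 60.6°: h = 0.5668, k = 1.764; principal scales a = 1.764, b = 0.5668.
sin(ω/2) = (a − b)/(a + b) = 1.197/2.331 = 0.5136, so ω = 2 arcsin(0.5136) ≈ 61.8°.

61.8°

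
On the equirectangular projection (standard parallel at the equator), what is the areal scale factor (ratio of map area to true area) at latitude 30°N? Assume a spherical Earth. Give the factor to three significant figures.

In the plate carrée (x = Rλ, y = Rφ), meridians are true-scale (h = 1) and parallels are stretched by k = sec φ.
Areal scale = h·k = 1 × sec φ; at 30°, h = 1.000, k = 1.155, so h·k = 1.155.

1.15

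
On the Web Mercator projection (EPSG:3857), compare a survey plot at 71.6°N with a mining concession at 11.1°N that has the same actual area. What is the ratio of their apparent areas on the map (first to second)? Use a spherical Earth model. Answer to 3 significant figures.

On Mercator, area is exaggerated by sec²φ = 1/cos²φ.
At 71.6°: sec²(71.6°) = 1/0.3156² = 10.04.
At 11.1°: sec²(11.1°) = 1/0.9813² = 1.038.
Ratio = 10.04/1.038 = cos²(11.1°)/cos²(71.6°) ≈ 9.66.

9.66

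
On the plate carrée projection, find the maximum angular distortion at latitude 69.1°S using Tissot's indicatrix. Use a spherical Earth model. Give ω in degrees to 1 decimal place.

56.6°

Plate carrée maps x = Rλ, y = Rφ. The meridian scale is h = 1 and the parallel scale is k = 1/cos φ = sec φ.
At 69.1°: h = 1.000, k = 2.803; principal scales a = 2.803, b = 1.000.
sin(ω/2) = (a − b)/(a + b) = 1.803/3.803 = 0.4741, so ω = 2 arcsin(0.4741) ≈ 56.6°.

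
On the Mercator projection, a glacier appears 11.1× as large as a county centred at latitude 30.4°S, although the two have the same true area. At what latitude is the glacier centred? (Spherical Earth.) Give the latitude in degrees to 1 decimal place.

On Mercator, (apparent₁)/(apparent₂) = sec²φ₁ / sec²φ₂ when true areas are equal.
cos²φ₂ / cos²φ₁ = 11.1  ⇒  cos φ₁ = cos 30.4° / √11.1 = 0.8625/3.332 = 0.2589.
φ₁ = arccos(0.2589) ≈ 75.0°.

75.0°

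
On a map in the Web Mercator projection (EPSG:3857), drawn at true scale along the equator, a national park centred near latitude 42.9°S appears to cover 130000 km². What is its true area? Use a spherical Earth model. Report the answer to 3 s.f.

The Mercator projection is conformal; its linear scale factor is the same in every direction and equals sec φ = 1/cos φ.
Areal scale = k² = sec²φ = 1/cos²(42.9°) = 1/0.7325² = 1.864.
True area = apparent / (areal scale) = 130000 / 1.864 ≈ 69800 km².

69800 km²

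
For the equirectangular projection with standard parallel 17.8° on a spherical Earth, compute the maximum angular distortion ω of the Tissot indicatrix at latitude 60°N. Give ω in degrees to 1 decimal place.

36.3°

The equidistant cylindrical projection with φ₀ = 17.8° has h = 1 (meridians true) and k = cos φ₀ / cos φ along parallels.
At 60°: h = 1.000, k = 1.904; principal scales a = 1.904, b = 1.000.
sin(ω/2) = (a − b)/(a + b) = 0.9043/2.904 = 0.3114, so ω = 2 arcsin(0.3114) ≈ 36.3°.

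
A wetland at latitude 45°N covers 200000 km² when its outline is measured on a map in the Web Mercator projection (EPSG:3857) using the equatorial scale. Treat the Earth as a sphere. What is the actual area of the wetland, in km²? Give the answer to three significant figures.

100000 km²

The Mercator projection is conformal; its linear scale factor is the same in every direction and equals sec φ = 1/cos φ.
Areal scale = k² = sec²φ = 1/cos²(45°) = 1/0.7071² = 2.000.
True area = apparent / (areal scale) = 200000 / 2.000 ≈ 100000 km².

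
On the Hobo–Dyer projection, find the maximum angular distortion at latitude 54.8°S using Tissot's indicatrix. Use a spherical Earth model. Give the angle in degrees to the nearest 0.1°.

36.0°

The Hobo–Dyer projection is cylindrical equal-area with φ₀ = 37.5°. For cylindrical equal-area with standard parallel φ₀, h = cos φ / cos φ₀ and k = cos φ₀ / cos φ, so h·k = 1.
At 54.8°: h = 0.7266, k = 1.376; principal scales a = 1.376, b = 0.7266.
sin(ω/2) = (a − b)/(a + b) = 0.6497/2.103 = 0.3090, so ω = 2 arcsin(0.3090) ≈ 36.0°.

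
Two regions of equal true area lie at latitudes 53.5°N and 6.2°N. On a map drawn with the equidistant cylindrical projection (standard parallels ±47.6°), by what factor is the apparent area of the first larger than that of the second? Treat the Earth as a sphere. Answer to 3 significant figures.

1.67

With standard parallel φ₀ = 47.6°, the equirectangular projection gives x = Rλ cos φ₀, y = Rφ, so h = 1 and k = cos 47.6° / cos φ.
Areal scale at 53.5°: h·k = 1.000 × 1.134 = 1.134.
Areal scale at 6.2°: h·k = 1.000 × 0.6783 = 0.6783.
Ratio = 1.134/0.6783 ≈ 1.67.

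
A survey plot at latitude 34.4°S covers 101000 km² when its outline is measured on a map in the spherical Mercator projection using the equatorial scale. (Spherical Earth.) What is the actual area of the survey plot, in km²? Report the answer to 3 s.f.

68800 km²

For Mercator, h = k = sec φ (a conformal cylindrical projection has a single point scale, 1/cos φ).
Areal scale = k² = sec²φ = 1/cos²(34.4°) = 1/0.8251² = 1.469.
True area = apparent / (areal scale) = 101000 / 1.469 ≈ 68800 km².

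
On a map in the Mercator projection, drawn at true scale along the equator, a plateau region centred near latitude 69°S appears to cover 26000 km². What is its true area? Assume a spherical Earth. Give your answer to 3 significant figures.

The Mercator projection is conformal; its linear scale factor is the same in every direction and equals sec φ = 1/cos φ.
Areal scale = k² = sec²φ = 1/cos²(69°) = 1/0.3584² = 7.786.
True area = apparent / (areal scale) = 26000 / 7.786 ≈ 3340 km².

3340 km²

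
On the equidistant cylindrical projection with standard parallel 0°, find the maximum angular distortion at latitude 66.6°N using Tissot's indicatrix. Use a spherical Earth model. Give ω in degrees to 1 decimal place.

For the equirectangular projection with φ₀ = 0 (plate carrée), h = 1 along meridians and k = sec φ along parallels.
At 66.6°: h = 1.000, k = 2.518; principal scales a = 2.518, b = 1.000.
sin(ω/2) = (a − b)/(a + b) = 1.518/3.518 = 0.4315, so ω = 2 arcsin(0.4315) ≈ 51.1°.

51.1°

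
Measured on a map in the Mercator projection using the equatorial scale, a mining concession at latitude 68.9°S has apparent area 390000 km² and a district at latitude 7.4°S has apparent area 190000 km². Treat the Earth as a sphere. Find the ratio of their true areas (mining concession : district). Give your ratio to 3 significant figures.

0.271

Since Mercator area scale is 1/cos²φ, the true area equals the apparent area multiplied by cos²φ.
True area of mining concession: 390000 × cos²(68.9°) = 390000 × 0.1296 = 50540 km².
True area of district: 190000 × cos²(7.4°) = 190000 × 0.9834 = 186800 km².
Ratio = 50540 / 186800 ≈ 0.271.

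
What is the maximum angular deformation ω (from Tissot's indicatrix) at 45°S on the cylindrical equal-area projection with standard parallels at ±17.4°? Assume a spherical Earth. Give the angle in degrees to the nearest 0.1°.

33.8°

For cylindrical equal-area with standard parallel φ₀, h = cos φ / cos φ₀ and k = cos φ₀ / cos φ, so h·k = 1.
At 45°: h = 0.7410, k = 1.349; principal scales a = 1.349, b = 0.7410.
sin(ω/2) = (a − b)/(a + b) = 0.6085/2.091 = 0.2911, so ω = 2 arcsin(0.2911) ≈ 33.8°.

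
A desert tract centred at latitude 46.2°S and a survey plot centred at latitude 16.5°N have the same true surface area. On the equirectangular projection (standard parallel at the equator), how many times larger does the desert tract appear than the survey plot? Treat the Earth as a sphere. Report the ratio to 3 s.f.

Plate carrée maps x = Rλ, y = Rφ. The meridian scale is h = 1 and the parallel scale is k = 1/cos φ = sec φ.
Areal scale at 46.2°: h·k = 1.000 × 1.445 = 1.445.
Areal scale at 16.5°: h·k = 1.000 × 1.043 = 1.043.
Ratio = 1.445/1.043 ≈ 1.39.

1.39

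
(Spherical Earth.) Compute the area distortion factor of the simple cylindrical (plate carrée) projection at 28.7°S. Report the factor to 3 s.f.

Plate carrée maps x = Rλ, y = Rφ. The meridian scale is h = 1 and the parallel scale is k = 1/cos φ = sec φ.
Areal scale = h·k = 1 × sec φ; at 28.7°, h = 1.000, k = 1.140, so h·k = 1.140.

1.14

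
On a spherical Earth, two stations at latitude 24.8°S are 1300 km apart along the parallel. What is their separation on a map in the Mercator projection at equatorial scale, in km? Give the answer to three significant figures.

1430 km

The Mercator projection is conformal; its linear scale factor is the same in every direction and equals sec φ = 1/cos φ.
Along the parallel, k = sec 24.8° = 1/0.9078 = 1.102.
Map distance = 1300 × 1.102 ≈ 1430 km.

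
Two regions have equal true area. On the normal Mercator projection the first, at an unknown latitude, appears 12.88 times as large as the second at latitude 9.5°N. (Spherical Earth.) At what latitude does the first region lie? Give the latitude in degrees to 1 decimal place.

74.0°

Mercator areal scale is sec²φ, so apparent-area ratio = sec²φ₁ / sec²φ₂ = cos²φ₂ / cos²φ₁.
cos²φ₂ / cos²φ₁ = 12.88  ⇒  cos φ₁ = cos 9.5° / √12.88 = 0.9863/3.589 = 0.2748.
φ₁ = arccos(0.2748) ≈ 74.0°.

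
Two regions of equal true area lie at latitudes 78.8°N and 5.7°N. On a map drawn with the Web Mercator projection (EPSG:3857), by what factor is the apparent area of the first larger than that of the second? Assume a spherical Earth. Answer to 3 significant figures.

On Mercator, area is exaggerated by sec²φ = 1/cos²φ.
At 78.8°: sec²(78.8°) = 1/0.1942² = 26.51.
At 5.7°: sec²(5.7°) = 1/0.9951² = 1.010.
Ratio = 26.51/1.010 = cos²(5.7°)/cos²(78.8°) ≈ 26.2.

26.2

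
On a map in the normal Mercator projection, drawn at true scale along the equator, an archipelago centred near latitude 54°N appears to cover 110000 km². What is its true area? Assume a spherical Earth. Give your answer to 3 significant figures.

38000 km²

The Mercator projection is conformal; its linear scale factor is the same in every direction and equals sec φ = 1/cos φ.
Areal scale = k² = sec²φ = 1/cos²(54°) = 1/0.5878² = 2.894.
True area = apparent / (areal scale) = 110000 / 2.894 ≈ 38000 km².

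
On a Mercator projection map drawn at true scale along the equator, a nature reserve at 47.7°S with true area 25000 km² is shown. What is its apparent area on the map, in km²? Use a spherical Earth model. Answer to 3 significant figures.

For Mercator, h = k = sec φ (a conformal cylindrical projection has a single point scale, 1/cos φ).
Areal scale = k² = sec²φ = 1/cos²(47.7°) = 1/0.6730² = 2.208.
Apparent area = 25000 × 2.208 ≈ 55200 km².

55200 km²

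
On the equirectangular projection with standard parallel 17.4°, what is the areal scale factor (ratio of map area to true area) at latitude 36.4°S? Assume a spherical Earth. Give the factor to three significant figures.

1.19

The equidistant cylindrical projection with φ₀ = 17.4° has h = 1 (meridians true) and k = cos φ₀ / cos φ along parallels.
Areal scale = h·k = 1 × cos φ₀ / cos φ; at 36.4°, h = 1.000, k = 1.186, so h·k = 1.186.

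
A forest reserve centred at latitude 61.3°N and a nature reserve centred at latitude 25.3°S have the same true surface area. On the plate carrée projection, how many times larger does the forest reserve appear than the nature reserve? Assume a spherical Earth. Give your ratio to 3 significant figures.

For the equirectangular projection with φ₀ = 0 (plate carrée), h = 1 along meridians and k = sec φ along parallels.
Areal scale at 61.3°: h·k = 1.000 × 2.082 = 2.082.
Areal scale at 25.3°: h·k = 1.000 × 1.106 = 1.106.
Ratio = 2.082/1.106 ≈ 1.88.

1.88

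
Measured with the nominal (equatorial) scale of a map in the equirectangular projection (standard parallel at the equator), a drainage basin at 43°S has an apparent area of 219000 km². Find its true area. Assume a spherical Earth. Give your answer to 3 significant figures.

160000 km²

Plate carrée maps x = Rλ, y = Rφ. The meridian scale is h = 1 and the parallel scale is k = 1/cos φ = sec φ.
Areal scale = h·k = 1 × sec φ; at 43°, h = 1.000, k = 1.367, so h·k = 1.367.
True area = apparent / (areal scale) = 219000 / 1.367 ≈ 160000 km².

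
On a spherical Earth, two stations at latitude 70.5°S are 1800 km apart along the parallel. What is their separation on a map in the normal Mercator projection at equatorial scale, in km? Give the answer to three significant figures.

5390 km

Mercator is conformal, so the point scale is isotropic: h = k = sec φ = 1/cos φ.
Along the parallel, k = sec 70.5° = 1/0.3338 = 2.996.
Map distance = 1800 × 2.996 ≈ 5390 km.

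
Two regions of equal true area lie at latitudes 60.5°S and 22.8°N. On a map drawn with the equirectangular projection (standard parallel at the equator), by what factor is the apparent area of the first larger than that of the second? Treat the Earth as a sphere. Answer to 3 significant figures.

1.87

For the equirectangular projection with φ₀ = 0 (plate carrée), h = 1 along meridians and k = sec φ along parallels.
Areal scale at 60.5°: h·k = 1.000 × 2.031 = 2.031.
Areal scale at 22.8°: h·k = 1.000 × 1.085 = 1.085.
Ratio = 2.031/1.085 ≈ 1.87.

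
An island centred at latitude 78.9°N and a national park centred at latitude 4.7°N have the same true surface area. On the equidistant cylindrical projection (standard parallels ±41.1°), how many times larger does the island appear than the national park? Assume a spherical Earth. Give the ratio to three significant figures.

5.18

In the equirectangular projection with standard parallel φ₀ = 41.1° (x = Rλ cos φ₀, y = Rφ), meridians are true-scale (h = 1) and the parallel scale is k = cos φ₀ / cos φ.
Areal scale at 78.9°: h·k = 1.000 × 3.914 = 3.914.
Areal scale at 4.7°: h·k = 1.000 × 0.7561 = 0.7561.
Ratio = 3.914/0.7561 ≈ 5.18.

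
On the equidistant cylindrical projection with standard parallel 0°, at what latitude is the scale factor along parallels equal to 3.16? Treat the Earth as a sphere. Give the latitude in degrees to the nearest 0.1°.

71.6°

Plate carrée: h = 1, k = sec φ along parallels.
sec φ = 3.16  ⇒  cos φ = 0.3165  ⇒  φ ≈ 71.6°.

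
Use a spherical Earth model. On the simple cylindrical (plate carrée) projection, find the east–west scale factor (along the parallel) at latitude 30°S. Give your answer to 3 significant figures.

Plate carrée maps x = Rλ, y = Rφ. The meridian scale is h = 1 and the parallel scale is k = 1/cos φ = sec φ.
k = 1/cos 30° = 1/0.8660 = 1.155.

1.15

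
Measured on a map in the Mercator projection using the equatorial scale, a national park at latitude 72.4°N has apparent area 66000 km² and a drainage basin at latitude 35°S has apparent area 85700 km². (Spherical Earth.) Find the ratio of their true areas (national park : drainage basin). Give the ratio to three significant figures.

0.105

Since Mercator area scale is 1/cos²φ, the true area equals the apparent area multiplied by cos²φ.
True area of national park: 66000 × cos²(72.4°) = 66000 × 0.09143 = 6034 km².
True area of drainage basin: 85700 × cos²(35°) = 85700 × 0.6710 = 57510 km².
Ratio = 6034 / 57510 ≈ 0.105.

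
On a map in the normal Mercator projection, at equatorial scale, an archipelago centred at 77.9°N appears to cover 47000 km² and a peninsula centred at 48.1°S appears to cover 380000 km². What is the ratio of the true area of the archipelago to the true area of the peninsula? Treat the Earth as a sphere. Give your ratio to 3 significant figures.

0.0122

Mercator's areal exaggeration is sec²φ; hence true area = (apparent area) · cos²φ.
True area of archipelago: 47000 × cos²(77.9°) = 47000 × 0.04394 = 2065 km².
True area of peninsula: 380000 × cos²(48.1°) = 380000 × 0.4460 = 169500 km².
Ratio = 2065 / 169500 ≈ 0.0122.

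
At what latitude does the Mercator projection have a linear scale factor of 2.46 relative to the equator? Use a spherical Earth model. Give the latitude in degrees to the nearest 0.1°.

Mercator scale is k = sec φ = 1/cos φ.
1/cos φ = 2.46  ⇒  cos φ = 0.4065  ⇒  φ = arccos(0.4065) ≈ 66.0°.

66.0°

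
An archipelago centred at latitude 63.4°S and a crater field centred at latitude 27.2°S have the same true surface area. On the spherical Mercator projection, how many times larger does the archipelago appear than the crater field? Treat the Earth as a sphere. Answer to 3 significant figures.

3.95

On Mercator, area is exaggerated by sec²φ = 1/cos²φ.
At 63.4°: sec²(63.4°) = 1/0.4478² = 4.988.
At 27.2°: sec²(27.2°) = 1/0.8894² = 1.264.
Ratio = 4.988/1.264 = cos²(27.2°)/cos²(63.4°) ≈ 3.95.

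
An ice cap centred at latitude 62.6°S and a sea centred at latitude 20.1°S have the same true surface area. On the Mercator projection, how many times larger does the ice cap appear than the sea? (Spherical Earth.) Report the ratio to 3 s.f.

Mercator is conformal with k = sec φ, so areal scale = k² = sec²φ.
At 62.6°: sec²(62.6°) = 1/0.4602² = 4.722.
At 20.1°: sec²(20.1°) = 1/0.9391² = 1.134.
Ratio = 4.722/1.134 = cos²(20.1°)/cos²(62.6°) ≈ 4.16.

4.16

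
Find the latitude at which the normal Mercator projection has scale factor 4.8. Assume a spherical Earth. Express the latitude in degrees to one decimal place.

78.0°

Mercator scale is k = sec φ = 1/cos φ.
1/cos φ = 4.8  ⇒  cos φ = 0.2083  ⇒  φ = arccos(0.2083) ≈ 78.0°.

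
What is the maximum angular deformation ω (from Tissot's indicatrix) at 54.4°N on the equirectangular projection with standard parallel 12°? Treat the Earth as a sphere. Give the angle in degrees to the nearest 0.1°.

With standard parallel φ₀ = 12°, the equirectangular projection gives x = Rλ cos φ₀, y = Rφ, so h = 1 and k = cos 12° / cos φ.
At 54.4°: h = 1.000, k = 1.680; principal scales a = 1.680, b = 1.000.
sin(ω/2) = (a − b)/(a + b) = 0.6803/2.680 = 0.2538, so ω = 2 arcsin(0.2538) ≈ 29.4°.

29.4°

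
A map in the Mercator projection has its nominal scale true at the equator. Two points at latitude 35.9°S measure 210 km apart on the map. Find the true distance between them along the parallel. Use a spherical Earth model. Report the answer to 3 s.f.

170 km

The Mercator projection is conformal; its linear scale factor is the same in every direction and equals sec φ = 1/cos φ.
Along the parallel at 35.9°, map distances are exaggerated by k = sec 35.9° = 1.235.
True distance = 210 / 1.235 = 210 × cos 35.9° ≈ 170 km.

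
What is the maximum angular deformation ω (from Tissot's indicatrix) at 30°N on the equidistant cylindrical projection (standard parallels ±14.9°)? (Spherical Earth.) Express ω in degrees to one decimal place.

In the equirectangular projection with standard parallel φ₀ = 14.9° (x = Rλ cos φ₀, y = Rφ), meridians are true-scale (h = 1) and the parallel scale is k = cos φ₀ / cos φ.
At 30°: h = 1.000, k = 1.116; principal scales a = 1.116, b = 1.000.
sin(ω/2) = (a − b)/(a + b) = 0.1159/2.116 = 0.05476, so ω = 2 arcsin(0.05476) ≈ 6.3°.

6.3°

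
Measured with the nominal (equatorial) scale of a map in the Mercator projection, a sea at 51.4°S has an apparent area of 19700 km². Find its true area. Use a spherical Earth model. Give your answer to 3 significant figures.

7670 km²

The Mercator projection is conformal; its linear scale factor is the same in every direction and equals sec φ = 1/cos φ.
Areal scale = k² = sec²φ = 1/cos²(51.4°) = 1/0.6239² = 2.569.
True area = apparent / (areal scale) = 19700 / 2.569 ≈ 7670 km².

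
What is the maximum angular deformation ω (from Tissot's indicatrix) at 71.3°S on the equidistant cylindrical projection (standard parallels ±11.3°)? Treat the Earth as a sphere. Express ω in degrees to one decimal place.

61.0°

With standard parallel φ₀ = 11.3°, the equirectangular projection gives x = Rλ cos φ₀, y = Rφ, so h = 1 and k = cos 11.3° / cos φ.
At 71.3°: h = 1.000, k = 3.059; principal scales a = 3.059, b = 1.000.
sin(ω/2) = (a − b)/(a + b) = 2.059/4.059 = 0.5072, so ω = 2 arcsin(0.5072) ≈ 61.0°.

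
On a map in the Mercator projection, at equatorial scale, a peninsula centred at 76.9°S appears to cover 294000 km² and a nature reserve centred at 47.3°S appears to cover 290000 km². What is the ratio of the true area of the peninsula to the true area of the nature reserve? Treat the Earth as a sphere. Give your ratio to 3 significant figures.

Since Mercator area scale is 1/cos²φ, the true area equals the apparent area multiplied by cos²φ.
True area of peninsula: 294000 × cos²(76.9°) = 294000 × 0.05137 = 15100 km².
True area of nature reserve: 290000 × cos²(47.3°) = 290000 × 0.4599 = 133400 km².
Ratio = 15100 / 133400 ≈ 0.113.

0.113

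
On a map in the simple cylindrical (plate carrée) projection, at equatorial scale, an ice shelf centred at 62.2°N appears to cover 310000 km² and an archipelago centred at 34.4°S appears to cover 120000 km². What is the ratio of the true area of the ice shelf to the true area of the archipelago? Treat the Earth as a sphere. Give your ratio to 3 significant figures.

1.46

On the plate carrée, areal scale = h·k = 1 × sec φ, so true area = apparent × cos φ.
True area of ice shelf: 310000 × cos(62.2°) = 310000 × 0.4664 = 144600 km².
True area of archipelago: 120000 × cos(34.4°) = 120000 × 0.8251 = 99010 km².
Ratio = 144600 / 99010 ≈ 1.46.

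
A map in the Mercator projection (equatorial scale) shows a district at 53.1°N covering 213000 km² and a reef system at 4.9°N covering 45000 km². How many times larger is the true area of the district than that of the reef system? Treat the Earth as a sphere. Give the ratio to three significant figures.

1.72

Since Mercator area scale is 1/cos²φ, the true area equals the apparent area multiplied by cos²φ.
True area of district: 213000 × cos²(53.1°) = 213000 × 0.3605 = 76790 km².
True area of reef system: 45000 × cos²(4.9°) = 45000 × 0.9927 = 44670 km².
Ratio = 76790 / 44670 ≈ 1.72.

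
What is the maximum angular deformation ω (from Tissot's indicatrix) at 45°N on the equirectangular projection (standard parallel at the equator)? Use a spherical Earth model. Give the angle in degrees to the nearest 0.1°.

Plate carrée maps x = Rλ, y = Rφ. The meridian scale is h = 1 and the parallel scale is k = 1/cos φ = sec φ.
At 45°: h = 1.000, k = 1.414; principal scales a = 1.414, b = 1.000.
sin(ω/2) = (a − b)/(a + b) = 0.4142/2.414 = 0.1716, so ω = 2 arcsin(0.1716) ≈ 19.8°.

19.8°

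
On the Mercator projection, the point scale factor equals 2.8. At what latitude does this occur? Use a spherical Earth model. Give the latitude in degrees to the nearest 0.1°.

69.1°

Mercator scale is k = sec φ = 1/cos φ.
1/cos φ = 2.8  ⇒  cos φ = 0.3571  ⇒  φ = arccos(0.3571) ≈ 69.1°.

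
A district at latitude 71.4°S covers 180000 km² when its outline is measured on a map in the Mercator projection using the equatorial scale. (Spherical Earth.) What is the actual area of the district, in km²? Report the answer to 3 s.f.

For Mercator, h = k = sec φ (a conformal cylindrical projection has a single point scale, 1/cos φ).
Areal scale = k² = sec²φ = 1/cos²(71.4°) = 1/0.3190² = 9.829.
True area = apparent / (areal scale) = 180000 / 9.829 ≈ 18300 km².

18300 km²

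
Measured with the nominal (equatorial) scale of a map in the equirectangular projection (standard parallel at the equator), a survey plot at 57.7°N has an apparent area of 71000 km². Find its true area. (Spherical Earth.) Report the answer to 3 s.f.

37900 km²

For the equirectangular projection with φ₀ = 0 (plate carrée), h = 1 along meridians and k = sec φ along parallels.
Areal scale = h·k = 1 × sec φ; at 57.7°, h = 1.000, k = 1.871, so h·k = 1.871.
True area = apparent / (areal scale) = 71000 / 1.871 ≈ 37900 km².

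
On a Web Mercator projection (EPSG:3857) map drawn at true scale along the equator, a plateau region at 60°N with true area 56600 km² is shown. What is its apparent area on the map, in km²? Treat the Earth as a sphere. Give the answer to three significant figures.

Mercator is conformal, so the point scale is isotropic: h = k = sec φ = 1/cos φ.
Areal scale = k² = sec²φ = 1/cos²(60°) = 1/0.5000² = 4.000.
Apparent area = 56600 × 4.000 ≈ 226000 km².

226000 km²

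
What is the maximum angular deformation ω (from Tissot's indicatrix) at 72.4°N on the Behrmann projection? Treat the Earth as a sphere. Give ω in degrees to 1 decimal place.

Behrmann is a cylindrical equal-area projection with standard parallels at ±30°. A cylindrical equal-area projection with standard parallel φ₀ has meridian scale h = cos φ / cos φ₀ and parallel scale k = cos φ₀ / cos φ (so areas are preserved, h·k = 1).
At 72.4°: h = 0.3491, k = 2.864; principal scales a = 2.864, b = 0.3491.
sin(ω/2) = (a − b)/(a + b) = 2.515/3.213 = 0.7827, so ω = 2 arcsin(0.7827) ≈ 103.0°.

103.0°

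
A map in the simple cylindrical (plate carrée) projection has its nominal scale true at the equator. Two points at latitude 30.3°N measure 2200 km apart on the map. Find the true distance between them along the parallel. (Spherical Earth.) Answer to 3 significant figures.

In the plate carrée (x = Rλ, y = Rφ), meridians are true-scale (h = 1) and parallels are stretched by k = sec φ.
Along the parallel at 30.3°, map distances are exaggerated by k = sec 30.3° = 1.158.
True distance = 2200 / 1.158 = 2200 × cos 30.3° ≈ 1900 km.

1900 km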